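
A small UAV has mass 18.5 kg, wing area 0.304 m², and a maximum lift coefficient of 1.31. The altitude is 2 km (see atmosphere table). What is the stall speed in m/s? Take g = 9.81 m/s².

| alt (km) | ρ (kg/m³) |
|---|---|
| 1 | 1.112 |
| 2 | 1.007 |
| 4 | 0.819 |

V_stall = 30.1 m/s

At 2 km, from the table: ρ = 1.007 kg/m³.
Stall occurs when L = W at CL,max. W = mg = 18.5 × 9.81 = 181.5 N.
V_stall = √(2W/(ρ·S·CL,max)) = √(2 × 181.5 / (1.007 × 0.304 × 1.31))
V_stall = √905.1 = 30.1 m/s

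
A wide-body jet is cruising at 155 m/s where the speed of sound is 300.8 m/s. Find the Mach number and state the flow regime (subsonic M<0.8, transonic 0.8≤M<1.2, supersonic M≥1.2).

M = v/a = 155 / 300.8 = 0.515
M = 0.515 → subsonic.

M = 0.515 (subsonic)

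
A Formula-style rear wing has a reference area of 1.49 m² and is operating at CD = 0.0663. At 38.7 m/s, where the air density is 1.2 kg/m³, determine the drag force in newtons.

D = ½ρv²S·CD = ½ × 1.2 × 38.7² × 1.49 × 0.0663 = 88.8 N

D = 88.8 N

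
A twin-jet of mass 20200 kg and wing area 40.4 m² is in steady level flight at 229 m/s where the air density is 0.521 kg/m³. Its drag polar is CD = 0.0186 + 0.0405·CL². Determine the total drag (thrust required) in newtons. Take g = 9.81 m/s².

Weight W = mg = 20200 × 9.81 = 1.9816×10^5 N; in level flight L = W.
q = ½ρv² = ½ × 0.521 × 229² = 13660 Pa.
CL = W/(q·S) = 1.9816×10^5 / (13660 × 40.4) = 0.3591.
CD = 0.0186 + 0.0405 × 0.3591² = 0.02382.
D = q·S·CD = 13660 × 40.4 × 0.02382 = 13150 N

D = 13100 N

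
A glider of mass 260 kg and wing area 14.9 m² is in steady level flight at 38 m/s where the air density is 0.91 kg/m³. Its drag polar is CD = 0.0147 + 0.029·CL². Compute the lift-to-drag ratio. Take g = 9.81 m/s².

L/D = 15.6

Weight W = mg = 260 × 9.81 = 2550.6 N; in level flight L = W.
q = ½ρv² = ½ × 0.91 × 38² = 657 Pa.
Required CL = L/(qS) = 2550.6/(657·14.9) = 0.2605.
CD = 0.0147 + 0.029 × 0.2605² = 0.01667.
L/D = CL/CD = 0.2605 / 0.01667 = 15.6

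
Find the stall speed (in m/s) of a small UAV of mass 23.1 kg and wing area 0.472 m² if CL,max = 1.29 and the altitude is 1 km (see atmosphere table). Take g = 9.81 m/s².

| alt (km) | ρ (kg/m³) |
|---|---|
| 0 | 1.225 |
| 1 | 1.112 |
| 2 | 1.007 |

At 1 km, from the table: ρ = 1.112 kg/m³.
Weight W = mg = 23.1 × 9.81 = 226.6 N.
V_stall = √(2W/(ρ·S·CL,max)) = √(2 × 226.6 / (1.112 × 0.472 × 1.29))
V_stall = √669.4 = 25.9 m/s

V_stall = 25.9 m/s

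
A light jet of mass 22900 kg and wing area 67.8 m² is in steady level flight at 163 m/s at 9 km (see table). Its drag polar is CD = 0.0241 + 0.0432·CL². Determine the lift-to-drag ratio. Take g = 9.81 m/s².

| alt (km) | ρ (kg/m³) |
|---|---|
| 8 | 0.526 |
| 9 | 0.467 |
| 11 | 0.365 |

At 9 km, from the table: ρ = 0.467 kg/m³.
In steady level flight, lift balances weight: W = mg = 22900 × 9.81 = 2.2465×10^5 N.
q = ½ρv² = ½ × 0.467 × 163² = 6204 Pa.
CL = W/(q·S) = 2.2465×10^5 / (6204 × 67.8) = 0.5341.
CD = 0.0241 + 0.0432 × 0.5341² = 0.03642.
L/D = CL/CD = 0.5341 / 0.03642 = 14.7

L/D = 14.7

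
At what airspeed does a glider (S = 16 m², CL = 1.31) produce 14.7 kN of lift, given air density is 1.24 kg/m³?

v = 33.6 m/s

L = ½ρv²S·CL ⇒ v = √(2L/(ρ·S·CL))
v = √(2 × 14700 / (1.24 × 16 × 1.31)) = √1131 = 33.6 m/s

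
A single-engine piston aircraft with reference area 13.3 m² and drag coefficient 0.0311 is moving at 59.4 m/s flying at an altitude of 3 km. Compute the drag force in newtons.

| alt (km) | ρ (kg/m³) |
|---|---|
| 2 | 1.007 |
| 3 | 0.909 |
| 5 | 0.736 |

D = 663 N

At 3 km, from the table: ρ = 0.909 kg/m³.
D = ½ρv²S·CD = ½ × 0.909 × 59.4² × 13.3 × 0.0311 = 663 N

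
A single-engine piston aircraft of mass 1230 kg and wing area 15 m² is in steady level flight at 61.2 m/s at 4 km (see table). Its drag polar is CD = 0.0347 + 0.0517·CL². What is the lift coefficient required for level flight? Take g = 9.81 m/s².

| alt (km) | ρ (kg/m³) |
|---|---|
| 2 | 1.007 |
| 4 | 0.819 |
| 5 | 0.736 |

At 4 km, from the table: ρ = 0.819 kg/m³.
Level flight ⇒ L = W = m·g = 1230 × 9.81 = 12066 N.
q = ½ρv² = ½ × 0.819 × 61.2² = 1534 Pa.
CL = 2W/(ρv²S) = 2×12066/(0.819×61.2²×15) = 0.5245.

CL = 0.524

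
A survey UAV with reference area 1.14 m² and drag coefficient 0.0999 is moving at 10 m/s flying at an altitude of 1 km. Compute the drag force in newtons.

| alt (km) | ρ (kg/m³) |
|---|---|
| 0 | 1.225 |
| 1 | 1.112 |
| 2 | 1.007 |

At 1 km, from the table: ρ = 1.112 kg/m³.
Dynamic pressure q = ½ρv² = ½ × 1.112 × 10² = 55.6 Pa.
D = q·S·CD = 55.6 × 1.14 × 0.0999 = 6.33 N

D = 6.33 N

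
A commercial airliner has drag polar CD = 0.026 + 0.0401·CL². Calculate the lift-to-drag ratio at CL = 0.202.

L/D = 7.31

CD = 0.026 + 0.0401 × 0.202² = 0.02764
L/D = CL/CD = 0.202 / 0.02764 = 7.31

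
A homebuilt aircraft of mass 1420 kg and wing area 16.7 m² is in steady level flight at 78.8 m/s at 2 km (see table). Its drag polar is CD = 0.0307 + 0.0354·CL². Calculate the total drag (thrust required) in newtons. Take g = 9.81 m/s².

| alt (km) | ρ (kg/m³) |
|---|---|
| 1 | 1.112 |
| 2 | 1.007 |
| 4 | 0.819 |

D = 1730 N

At 2 km, from the table: ρ = 1.007 kg/m³.
Weight W = mg = 1420 × 9.81 = 13930 N; in level flight L = W.
q = ½ρv² = ½ × 1.007 × 78.8² = 3126 Pa.
CL = W/(q·S) = 13930 / (3126 × 16.7) = 0.2668.
CD = 0.0307 + 0.0354 × 0.2668² = 0.03322.
D = q·S·CD = 3126 × 16.7 × 0.03322 = 1734 N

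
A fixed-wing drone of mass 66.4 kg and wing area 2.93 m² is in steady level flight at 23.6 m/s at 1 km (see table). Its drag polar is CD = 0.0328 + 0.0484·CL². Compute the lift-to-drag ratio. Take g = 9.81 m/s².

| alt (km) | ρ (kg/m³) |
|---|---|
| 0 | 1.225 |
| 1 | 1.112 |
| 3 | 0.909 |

At 1 km, from the table: ρ = 1.112 kg/m³.
Level flight ⇒ L = W = m·g = 66.4 × 9.81 = 651.38 N.
Dynamic pressure q = 0.5 × 1.112 × 23.6² = 309.7 Pa.
CL = W/(q·S) = 651.38 / (309.7 × 2.93) = 0.7179.
CD = 0.0328 + 0.0484 × 0.7179² = 0.05775.
L/D = CL/CD = 0.7179 / 0.05775 = 12.4

L/D = 12.4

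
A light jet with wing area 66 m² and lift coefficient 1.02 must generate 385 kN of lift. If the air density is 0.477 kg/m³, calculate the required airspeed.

v = 155 m/s

L = ½ρv²S·CL ⇒ v = √(2L/(ρ·S·CL))
v = √(2 × 3.85×10^5 / (0.477 × 66 × 1.02)) = √23980 = 155 m/s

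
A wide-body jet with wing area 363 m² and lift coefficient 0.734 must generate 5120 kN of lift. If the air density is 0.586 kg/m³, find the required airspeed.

L = ½ρv²S·CL ⇒ v = √(2L/(ρ·S·CL))
v = √(2 × 5.12×10^6 / (0.586 × 363 × 0.734)) = √65580 = 256 m/s

v = 256 m/s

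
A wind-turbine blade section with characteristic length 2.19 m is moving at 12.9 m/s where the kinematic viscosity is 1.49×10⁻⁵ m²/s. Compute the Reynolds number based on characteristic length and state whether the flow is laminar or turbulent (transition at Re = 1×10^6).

Re = v·c/ν = 12.9 × 2.19 / (1.49×10⁻⁵) = 1.9×10^6
Since 1.9×10^6 > 1×10^6, the flow is turbulent.

Re = 1.9×10^6 (turbulent)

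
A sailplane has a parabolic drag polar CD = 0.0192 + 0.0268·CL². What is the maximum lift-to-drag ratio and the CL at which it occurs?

(L/D)max = 22, at CL = 0.846

For CD = CD0 + K·CL², (L/D)max occurs at CL* = √(CD0/K) and equals 1/(2√(K·CD0)).
(L/D)max = 1/(2√(0.0268 × 0.0192)) = 1/(2 × 0.02268) = 22
CL* = √(0.0192/0.0268) = 0.846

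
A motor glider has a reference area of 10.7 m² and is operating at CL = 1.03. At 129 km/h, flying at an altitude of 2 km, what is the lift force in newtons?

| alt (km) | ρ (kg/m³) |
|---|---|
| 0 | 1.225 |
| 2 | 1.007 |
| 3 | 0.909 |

L = 7130 N

At 2 km, from the table: ρ = 1.007 kg/m³.
Convert speed: v = 129 km/h ÷ 3.6 = 35.83 m/s.
L = ½ρv²S·CL = ½ × 1.007 × 35.83² × 10.7 × 1.03 = 7130 N ≈ 7.13 kN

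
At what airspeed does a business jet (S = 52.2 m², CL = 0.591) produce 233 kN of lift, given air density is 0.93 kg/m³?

v = 127 m/s

L = ½ρv²S·CL ⇒ v = √(2L/(ρ·S·CL))
v = √(2 × 2.33×10^5 / (0.93 × 52.2 × 0.591)) = √16240 = 127 m/s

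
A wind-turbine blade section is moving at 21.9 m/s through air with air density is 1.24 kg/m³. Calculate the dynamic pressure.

q = ½ρv² = ½ × 1.24 × 21.9² = 297 Pa

q = 297 Pa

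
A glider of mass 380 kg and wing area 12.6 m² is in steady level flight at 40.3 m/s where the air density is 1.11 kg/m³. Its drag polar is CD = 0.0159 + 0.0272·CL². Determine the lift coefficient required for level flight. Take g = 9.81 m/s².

Level flight ⇒ L = W = m·g = 380 × 9.81 = 3727.8 N.
Dynamic pressure q = 0.5 × 1.11 × 40.3² = 901.4 Pa.
CL = W/(q·S) = 3727.8 / (901.4 × 12.6) = 0.3282.

CL = 0.328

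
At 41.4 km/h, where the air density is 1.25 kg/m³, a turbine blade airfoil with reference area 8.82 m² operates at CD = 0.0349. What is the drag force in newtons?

D = 25.4 N

Convert speed: v = 41.4 km/h ÷ 3.6 = 11.5 m/s.
Dynamic pressure q = ½ρv² = ½ × 1.25 × 11.5² = 82.66 Pa.
D = q·S·CD = 82.66 × 8.82 × 0.0349 = 25.4 N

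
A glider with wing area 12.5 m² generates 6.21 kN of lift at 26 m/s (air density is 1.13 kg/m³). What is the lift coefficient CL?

CL = 1.3

From L = ½ρv²S·CL, rearranging gives CL = 2L/(ρv²S).
CL = 2 × 6210 / (1.13 × 26² × 12.5) = 1.3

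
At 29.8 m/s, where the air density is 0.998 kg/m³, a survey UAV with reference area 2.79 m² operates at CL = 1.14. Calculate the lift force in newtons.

L = ½ρv²S·CL = ½ × 0.998 × 29.8² × 2.79 × 1.14 = 1410 N

L = 1410 N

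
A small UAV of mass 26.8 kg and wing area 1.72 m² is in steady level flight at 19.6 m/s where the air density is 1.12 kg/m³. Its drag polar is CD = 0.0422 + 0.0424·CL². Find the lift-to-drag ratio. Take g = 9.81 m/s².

Level flight ⇒ L = W = m·g = 26.8 × 9.81 = 262.91 N.
q = ½ρv² = ½ × 1.12 × 19.6² = 215.1 Pa.
CL = 2W/(ρv²S) = 2×262.91/(1.12×19.6²×1.72) = 0.7105.
CD = 0.0422 + 0.0424 × 0.7105² = 0.06361.
L/D = CL/CD = 0.7105 / 0.06361 = 11.2

L/D = 11.2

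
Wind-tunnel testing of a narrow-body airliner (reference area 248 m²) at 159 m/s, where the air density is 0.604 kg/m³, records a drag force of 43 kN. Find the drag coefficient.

From D = ½ρv²S·CD, rearranging gives CD = 2D/(ρv²S).
CD = 2 × 43000 / (0.604 × 159² × 248) = 0.0227

CD = 0.0227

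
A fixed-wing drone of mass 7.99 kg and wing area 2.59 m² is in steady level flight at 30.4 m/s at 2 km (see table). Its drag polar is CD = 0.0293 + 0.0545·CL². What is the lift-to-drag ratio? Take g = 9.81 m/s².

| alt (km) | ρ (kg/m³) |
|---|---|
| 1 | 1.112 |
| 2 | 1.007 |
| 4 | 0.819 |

At 2 km, from the table: ρ = 1.007 kg/m³.
In steady level flight, lift balances weight: W = mg = 7.99 × 9.81 = 78.382 N.
q = ½ρv² = ½ × 1.007 × 30.4² = 465.3 Pa.
Required CL = L/(qS) = 78.382/(465.3·2.59) = 0.06504.
CD = 0.0293 + 0.0545 × 0.06504² = 0.02953.
L/D = CL/CD = 0.06504 / 0.02953 = 2.2

L/D = 2.2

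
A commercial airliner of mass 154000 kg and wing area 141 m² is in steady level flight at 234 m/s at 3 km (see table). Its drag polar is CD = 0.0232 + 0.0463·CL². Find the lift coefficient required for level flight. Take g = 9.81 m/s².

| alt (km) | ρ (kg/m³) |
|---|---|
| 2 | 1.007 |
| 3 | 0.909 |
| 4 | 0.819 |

CL = 0.431

At 3 km, from the table: ρ = 0.909 kg/m³.
In steady level flight, lift balances weight: W = mg = 154000 × 9.81 = 1.5107×10^6 N.
q = ½ρv² = ½ × 0.909 × 234² = 24890 Pa.
CL = W/(q·S) = 1.5107×10^6 / (24890 × 141) = 0.4305.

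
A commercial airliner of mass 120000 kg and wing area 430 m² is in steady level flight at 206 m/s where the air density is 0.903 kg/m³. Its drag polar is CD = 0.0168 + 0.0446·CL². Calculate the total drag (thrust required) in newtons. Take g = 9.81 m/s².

Level flight ⇒ L = W = m·g = 120000 × 9.81 = 1.1772×10^6 N.
Dynamic pressure q = 0.5 × 0.903 × 206² = 19160 Pa.
Required CL = L/(qS) = 1.1772×10^6/(19160·430) = 0.1429.
CD = 0.0168 + 0.0446 × 0.1429² = 0.01771.
D = q·S·CD = 19160 × 430 × 0.01771 = 1.459×10^5 N

D = 1.46×10^5 N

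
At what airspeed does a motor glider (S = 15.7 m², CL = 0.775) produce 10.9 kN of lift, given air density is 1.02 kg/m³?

L = ½ρv²S·CL ⇒ v = √(2L/(ρ·S·CL))
v = √(2 × 10900 / (1.02 × 15.7 × 0.775)) = √1757 = 41.9 m/s

v = 41.9 m/s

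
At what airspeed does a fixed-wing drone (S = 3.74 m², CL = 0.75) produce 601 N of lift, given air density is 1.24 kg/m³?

v = 18.6 m/s

L = ½ρv²S·CL ⇒ v = √(2L/(ρ·S·CL))
v = √(2 × 601 / (1.24 × 3.74 × 0.75)) = √345.6 = 18.6 m/s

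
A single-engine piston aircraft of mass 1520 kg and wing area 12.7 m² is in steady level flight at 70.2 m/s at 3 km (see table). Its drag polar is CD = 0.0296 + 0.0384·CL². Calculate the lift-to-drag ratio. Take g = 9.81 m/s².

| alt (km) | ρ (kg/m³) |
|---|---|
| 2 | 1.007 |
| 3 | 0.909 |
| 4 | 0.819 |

L/D = 13.1

At 3 km, from the table: ρ = 0.909 kg/m³.
Level flight ⇒ L = W = m·g = 1520 × 9.81 = 14911 N.
q = ½ρv² = ½ × 0.909 × 70.2² = 2240 Pa.
Required CL = L/(qS) = 14911/(2240·12.7) = 0.5242.
CD = 0.0296 + 0.0384 × 0.5242² = 0.04015.
L/D = CL/CD = 0.5242 / 0.04015 = 13.1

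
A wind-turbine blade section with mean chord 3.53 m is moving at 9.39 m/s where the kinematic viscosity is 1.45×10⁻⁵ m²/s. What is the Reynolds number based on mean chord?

Re = v·c/ν = 9.39 × 3.53 / (1.45×10⁻⁵) = 2.29×10^6

Re = 2.29×10^6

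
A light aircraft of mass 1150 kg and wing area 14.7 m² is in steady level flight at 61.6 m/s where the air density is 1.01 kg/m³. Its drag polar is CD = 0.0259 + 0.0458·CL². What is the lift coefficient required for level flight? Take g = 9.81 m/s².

Weight W = mg = 1150 × 9.81 = 11282 N; in level flight L = W.
Dynamic pressure q = 0.5 × 1.01 × 61.6² = 1916 Pa.
CL = W/(q·S) = 11282 / (1916 × 14.7) = 0.4005.

CL = 0.4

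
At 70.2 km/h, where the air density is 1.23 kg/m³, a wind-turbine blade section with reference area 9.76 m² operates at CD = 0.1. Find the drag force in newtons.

D = 228 N

Convert speed: v = 70.2 km/h ÷ 3.6 = 19.5 m/s.
Dynamic pressure q = ½ρv² = ½ × 1.23 × 19.5² = 233.9 Pa.
D = q·S·CD = 233.9 × 9.76 × 0.1 = 228 N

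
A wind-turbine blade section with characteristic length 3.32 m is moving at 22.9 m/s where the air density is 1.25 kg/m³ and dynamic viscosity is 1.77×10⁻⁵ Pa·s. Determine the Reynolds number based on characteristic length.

Re = ρ·v·c/μ = 1.25 × 22.9 × 3.32 / (1.77×10⁻⁵) = 5.37×10^6

Re = 5.37×10^6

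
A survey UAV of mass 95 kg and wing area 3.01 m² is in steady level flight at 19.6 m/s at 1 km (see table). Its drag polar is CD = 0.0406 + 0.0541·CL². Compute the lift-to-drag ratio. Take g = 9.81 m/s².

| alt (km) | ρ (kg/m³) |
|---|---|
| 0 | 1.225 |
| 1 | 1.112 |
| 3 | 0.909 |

L/D = 9.4

At 1 km, from the table: ρ = 1.112 kg/m³.
Level flight ⇒ L = W = m·g = 95 × 9.81 = 931.95 N.
Dynamic pressure q = 0.5 × 1.112 × 19.6² = 213.6 Pa.
Required CL = L/(qS) = 931.95/(213.6·3.01) = 1.45.
CD = 0.0406 + 0.0541 × 1.45² = 0.1543.
L/D = CL/CD = 1.45 / 0.1543 = 9.4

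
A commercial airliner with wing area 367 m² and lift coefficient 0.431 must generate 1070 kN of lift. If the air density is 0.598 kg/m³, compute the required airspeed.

v = 150 m/s

L = ½ρv²S·CL ⇒ v = √(2L/(ρ·S·CL))
v = √(2 × 1.07×10^6 / (0.598 × 367 × 0.431)) = √22620 = 150 m/s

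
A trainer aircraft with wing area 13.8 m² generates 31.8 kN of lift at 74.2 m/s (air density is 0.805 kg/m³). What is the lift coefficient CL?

CL = 1.04

From L = ½ρv²S·CL, rearranging gives CL = 2L/(ρv²S).
CL = 2 × 31800 / (0.805 × 74.2² × 13.8) = 1.04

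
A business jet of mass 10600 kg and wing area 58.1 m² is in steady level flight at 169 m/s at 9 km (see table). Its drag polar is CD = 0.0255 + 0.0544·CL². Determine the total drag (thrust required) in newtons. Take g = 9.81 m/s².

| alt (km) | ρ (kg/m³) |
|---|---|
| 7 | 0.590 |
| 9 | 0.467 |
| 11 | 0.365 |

D = 11400 N

At 9 km, from the table: ρ = 0.467 kg/m³.
In steady level flight, lift balances weight: W = mg = 10600 × 9.81 = 1.0399×10^5 N.
Dynamic pressure q = 0.5 × 0.467 × 169² = 6669 Pa.
Required CL = L/(qS) = 1.0399×10^5/(6669·58.1) = 0.2684.
CD = 0.0255 + 0.0544 × 0.2684² = 0.02942.
D = q·S·CD = 6669 × 58.1 × 0.02942 = 11400 N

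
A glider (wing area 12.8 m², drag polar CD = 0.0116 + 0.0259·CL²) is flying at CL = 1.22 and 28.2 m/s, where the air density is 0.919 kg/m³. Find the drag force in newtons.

D = 235 N

CD = 0.0116 + 0.0259 × 1.22² = 0.05015
D = ½ρv²S·CD = ½ × 0.919 × 28.2² × 12.8 × 0.05015 = 235 N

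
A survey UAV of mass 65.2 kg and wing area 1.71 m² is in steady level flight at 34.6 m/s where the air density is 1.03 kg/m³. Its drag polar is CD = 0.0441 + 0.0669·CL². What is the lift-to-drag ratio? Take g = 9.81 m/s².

Weight W = mg = 65.2 × 9.81 = 639.61 N; in level flight L = W.
Dynamic pressure q = 0.5 × 1.03 × 34.6² = 616.5 Pa.
CL = 2W/(ρv²S) = 2×639.61/(1.03×34.6²×1.71) = 0.6067.
CD = 0.0441 + 0.0669 × 0.6067² = 0.06872.
L/D = CL/CD = 0.6067 / 0.06872 = 8.83

L/D = 8.83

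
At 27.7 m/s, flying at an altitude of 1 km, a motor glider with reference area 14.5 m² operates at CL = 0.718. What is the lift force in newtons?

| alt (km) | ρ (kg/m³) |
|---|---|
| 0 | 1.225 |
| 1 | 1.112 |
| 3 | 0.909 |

At 1 km, from the table: ρ = 1.112 kg/m³.
Dynamic pressure q = ½ρv² = ½ × 1.112 × 27.7² = 426.6 Pa.
L = q·S·CL = 426.6 × 14.5 × 0.718 = 4440 N

L = 4440 N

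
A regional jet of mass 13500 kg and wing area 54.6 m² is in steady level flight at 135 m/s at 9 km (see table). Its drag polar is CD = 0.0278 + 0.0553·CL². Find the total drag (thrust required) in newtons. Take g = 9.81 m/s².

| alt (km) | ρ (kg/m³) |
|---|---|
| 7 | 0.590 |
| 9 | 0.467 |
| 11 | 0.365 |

At 9 km, from the table: ρ = 0.467 kg/m³.
Weight W = mg = 13500 × 9.81 = 1.3244×10^5 N; in level flight L = W.
q = ½ρv² = ½ × 0.467 × 135² = 4256 Pa.
CL = 2W/(ρv²S) = 2×1.3244×10^5/(0.467×135²×54.6) = 0.57.
CD = 0.0278 + 0.0553 × 0.57² = 0.04577.
D = q·S·CD = 4256 × 54.6 × 0.04577 = 10630 N

D = 10600 N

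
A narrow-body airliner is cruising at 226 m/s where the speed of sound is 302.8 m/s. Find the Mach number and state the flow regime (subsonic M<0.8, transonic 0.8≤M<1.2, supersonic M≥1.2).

M = 0.746 (subsonic)

M = v/a = 226 / 302.8 = 0.746
M = 0.746 → subsonic.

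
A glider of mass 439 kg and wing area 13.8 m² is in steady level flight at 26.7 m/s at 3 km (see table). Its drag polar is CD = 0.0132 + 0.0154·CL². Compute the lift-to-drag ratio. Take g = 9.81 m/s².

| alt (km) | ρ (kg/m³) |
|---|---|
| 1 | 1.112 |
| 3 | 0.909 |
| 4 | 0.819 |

L/D = 35

At 3 km, from the table: ρ = 0.909 kg/m³.
In steady level flight, lift balances weight: W = mg = 439 × 9.81 = 4306.6 N.
q = ½ρv² = ½ × 0.909 × 26.7² = 324 Pa.
Required CL = L/(qS) = 4306.6/(324·13.8) = 0.9632.
CD = 0.0132 + 0.0154 × 0.9632² = 0.02749.
L/D = CL/CD = 0.9632 / 0.02749 = 35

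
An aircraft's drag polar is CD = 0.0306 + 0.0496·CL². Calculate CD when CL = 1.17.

CD = 0.0985

CD = 0.0306 + 0.0496 × 1.17² = 0.0306 + 0.0679 = 0.0985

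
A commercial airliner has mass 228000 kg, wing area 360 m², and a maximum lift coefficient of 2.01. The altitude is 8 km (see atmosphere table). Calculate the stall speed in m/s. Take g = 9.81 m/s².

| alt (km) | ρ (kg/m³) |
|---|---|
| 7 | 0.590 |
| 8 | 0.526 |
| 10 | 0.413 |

V_stall = 108 m/s

At 8 km, from the table: ρ = 0.526 kg/m³.
Weight W = mg = 228000 × 9.81 = 2.237×10^6 N.
From L = ½ρV²S·CL,max = W: V_stall = √(2W/(ρSCL,max)) = √(2·2.237×10^6/(0.526·360·2.01))
V_stall = √11750 = 108 m/s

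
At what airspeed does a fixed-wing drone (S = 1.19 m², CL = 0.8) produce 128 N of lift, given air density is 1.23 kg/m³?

L = ½ρv²S·CL ⇒ v = √(2L/(ρ·S·CL))
v = √(2 × 128 / (1.23 × 1.19 × 0.8)) = √218.6 = 14.8 m/s

v = 14.8 m/s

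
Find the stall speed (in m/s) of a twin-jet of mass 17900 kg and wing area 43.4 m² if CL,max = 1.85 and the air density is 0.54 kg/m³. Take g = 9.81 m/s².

At stall, lift equals weight: L = W = m·g = 17900 × 9.81 = 1.756×10^5 N.
From L = ½ρV²S·CL,max = W: V_stall = √(2W/(ρSCL,max)) = √(2·1.756×10^5/(0.54·43.4·1.85))
V_stall = √8100 = 90 m/s

V_stall = 90 m/s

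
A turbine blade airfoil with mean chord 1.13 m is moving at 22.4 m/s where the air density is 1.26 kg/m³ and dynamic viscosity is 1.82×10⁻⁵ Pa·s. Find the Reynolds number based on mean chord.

Re = ρ·v·c/μ = 1.26 × 22.4 × 1.13 / (1.82×10⁻⁵) = 1.75×10^6

Re = 1.75×10^6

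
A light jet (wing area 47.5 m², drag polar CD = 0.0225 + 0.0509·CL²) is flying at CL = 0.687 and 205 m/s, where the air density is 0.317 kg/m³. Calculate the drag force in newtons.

D = 14700 N

CD = 0.0225 + 0.0509 × 0.687² = 0.04652
D = ½ρv²S·CD = ½ × 0.317 × 205² × 47.5 × 0.04652 = 14700 N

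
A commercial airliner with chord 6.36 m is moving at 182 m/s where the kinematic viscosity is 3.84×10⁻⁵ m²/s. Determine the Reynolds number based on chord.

Re = v·c/ν = 182 × 6.36 / (3.84×10⁻⁵) = 3.01×10^7

Re = 3.01×10^7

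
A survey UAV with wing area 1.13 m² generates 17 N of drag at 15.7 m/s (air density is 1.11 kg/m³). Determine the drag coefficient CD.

CD = 0.11

From D = ½ρv²S·CD, rearranging gives CD = 2D/(ρv²S).
CD = 2 × 17 / (1.11 × 15.7² × 1.13) = 0.11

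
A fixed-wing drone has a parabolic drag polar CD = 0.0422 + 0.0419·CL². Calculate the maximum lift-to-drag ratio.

(L/D)max = 11.9

For CD = CD0 + K·CL², (L/D)max occurs at CL* = √(CD0/K) and equals 1/(2√(K·CD0)).
(L/D)max = 1/(2√(0.0419 × 0.0422)) = 1/(2 × 0.04205) = 11.9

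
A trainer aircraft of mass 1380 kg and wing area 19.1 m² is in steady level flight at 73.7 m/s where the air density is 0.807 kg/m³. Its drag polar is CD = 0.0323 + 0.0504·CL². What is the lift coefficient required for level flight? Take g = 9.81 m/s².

In steady level flight, lift balances weight: W = mg = 1380 × 9.81 = 13538 N.
Dynamic pressure q = 0.5 × 0.807 × 73.7² = 2192 Pa.
CL = 2W/(ρv²S) = 2×13538/(0.807×73.7²×19.1) = 0.3234.

CL = 0.323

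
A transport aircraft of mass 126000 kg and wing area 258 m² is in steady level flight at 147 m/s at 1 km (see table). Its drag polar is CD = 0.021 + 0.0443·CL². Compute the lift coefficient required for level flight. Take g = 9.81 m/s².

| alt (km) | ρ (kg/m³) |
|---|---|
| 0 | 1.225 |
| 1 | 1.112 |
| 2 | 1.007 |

CL = 0.399

At 1 km, from the table: ρ = 1.112 kg/m³.
In steady level flight, lift balances weight: W = mg = 126000 × 9.81 = 1.2361×10^6 N.
Dynamic pressure q = 0.5 × 1.112 × 147² = 12010 Pa.
CL = W/(q·S) = 1.2361×10^6 / (12010 × 258) = 0.3988.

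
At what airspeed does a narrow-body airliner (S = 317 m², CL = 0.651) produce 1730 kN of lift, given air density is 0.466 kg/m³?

L = ½ρv²S·CL ⇒ v = √(2L/(ρ·S·CL))
v = √(2 × 1.73×10^6 / (0.466 × 317 × 0.651)) = √35980 = 190 m/s

v = 190 m/s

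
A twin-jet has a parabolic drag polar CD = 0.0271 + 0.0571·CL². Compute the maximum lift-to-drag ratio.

For CD = CD0 + K·CL², (L/D)max occurs at CL* = √(CD0/K) and equals 1/(2√(K·CD0)).
(L/D)max = 1/(2√(0.0571 × 0.0271)) = 1/(2 × 0.03934) = 12.7

(L/D)max = 12.7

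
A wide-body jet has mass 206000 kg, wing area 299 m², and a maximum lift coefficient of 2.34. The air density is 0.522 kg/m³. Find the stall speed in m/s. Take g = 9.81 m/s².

At stall, lift equals weight: L = W = m·g = 206000 × 9.81 = 2.021×10^6 N.
V_stall = √(2W/(ρ·S·CL,max)) = √(2 × 2.021×10^6 / (0.522 × 299 × 2.34))
V_stall = √11070 = 105 m/s

V_stall = 105 m/s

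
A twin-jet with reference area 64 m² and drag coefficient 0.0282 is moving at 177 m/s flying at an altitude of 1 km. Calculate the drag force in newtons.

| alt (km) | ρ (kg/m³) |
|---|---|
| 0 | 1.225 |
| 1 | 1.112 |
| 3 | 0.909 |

At 1 km, from the table: ρ = 1.112 kg/m³.
D = ½ρv²S·CD = ½ × 1.112 × 177² × 64 × 0.0282 = 31400 N ≈ 31.4 kN

D = 31400 N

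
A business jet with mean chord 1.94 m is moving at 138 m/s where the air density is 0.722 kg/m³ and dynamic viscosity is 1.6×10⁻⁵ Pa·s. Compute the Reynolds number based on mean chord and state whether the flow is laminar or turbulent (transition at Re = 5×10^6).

Re = 1.21×10^7 (turbulent)

Re = ρ·v·c/μ = 0.722 × 138 × 1.94 / (1.6×10⁻⁵) = 1.21×10^7
Since 1.21×10^7 > 5×10^6, the flow is turbulent.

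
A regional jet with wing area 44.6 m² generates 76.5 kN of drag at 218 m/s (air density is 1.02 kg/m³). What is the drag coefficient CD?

CD = 0.0708

From D = ½ρv²S·CD, rearranging gives CD = 2D/(ρv²S).
CD = 2 × 76500 / (1.02 × 218² × 44.6) = 0.0708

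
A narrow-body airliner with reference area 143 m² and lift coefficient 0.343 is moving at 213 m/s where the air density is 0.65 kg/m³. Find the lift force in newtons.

L = ½ρv²S·CL = ½ × 0.65 × 213² × 143 × 0.343 = 7.23×10^5 N ≈ 723 kN

L = 7.23×10^5 N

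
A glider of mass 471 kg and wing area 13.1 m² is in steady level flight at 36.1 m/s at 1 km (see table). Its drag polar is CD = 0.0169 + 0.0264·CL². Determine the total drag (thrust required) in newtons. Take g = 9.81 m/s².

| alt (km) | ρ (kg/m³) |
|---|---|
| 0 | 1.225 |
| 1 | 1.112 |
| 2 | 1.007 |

D = 220 N

At 1 km, from the table: ρ = 1.112 kg/m³.
Level flight ⇒ L = W = m·g = 471 × 9.81 = 4620.5 N.
Dynamic pressure q = 0.5 × 1.112 × 36.1² = 724.6 Pa.
Required CL = L/(qS) = 4620.5/(724.6·13.1) = 0.4868.
CD = 0.0169 + 0.0264 × 0.4868² = 0.02316.
D = q·S·CD = 724.6 × 13.1 × 0.02316 = 219.8 N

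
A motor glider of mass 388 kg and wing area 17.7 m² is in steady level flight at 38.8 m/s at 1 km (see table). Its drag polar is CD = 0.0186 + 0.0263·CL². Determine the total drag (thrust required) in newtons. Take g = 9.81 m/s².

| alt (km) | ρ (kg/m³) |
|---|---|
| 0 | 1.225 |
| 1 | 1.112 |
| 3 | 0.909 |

At 1 km, from the table: ρ = 1.112 kg/m³.
In steady level flight, lift balances weight: W = mg = 388 × 9.81 = 3806.3 N.
q = ½ρv² = ½ × 1.112 × 38.8² = 837 Pa.
CL = 2W/(ρv²S) = 2×3806.3/(1.112×38.8²×17.7) = 0.2569.
CD = 0.0186 + 0.0263 × 0.2569² = 0.02034.
D = q·S·CD = 837 × 17.7 × 0.02034 = 301.3 N

D = 301 N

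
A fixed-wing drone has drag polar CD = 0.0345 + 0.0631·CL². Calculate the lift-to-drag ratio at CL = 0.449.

L/D = 9.51

CD = 0.0345 + 0.0631 × 0.449² = 0.04722
L/D = CL/CD = 0.449 / 0.04722 = 9.51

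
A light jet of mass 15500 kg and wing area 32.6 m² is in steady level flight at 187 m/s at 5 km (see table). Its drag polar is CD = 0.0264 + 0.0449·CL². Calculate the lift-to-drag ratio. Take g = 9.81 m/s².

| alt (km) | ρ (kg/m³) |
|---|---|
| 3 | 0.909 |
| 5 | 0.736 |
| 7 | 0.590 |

L/D = 11.2

At 5 km, from the table: ρ = 0.736 kg/m³.
Weight W = mg = 15500 × 9.81 = 1.5206×10^5 N; in level flight L = W.
Dynamic pressure q = 0.5 × 0.736 × 187² = 12870 Pa.
CL = W/(q·S) = 1.5206×10^5 / (12870 × 32.6) = 0.3625.
CD = 0.0264 + 0.0449 × 0.3625² = 0.0323.
L/D = CL/CD = 0.3625 / 0.0323 = 11.2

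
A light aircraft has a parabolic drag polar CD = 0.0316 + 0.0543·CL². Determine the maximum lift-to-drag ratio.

(L/D)max = 12.1

For CD = CD0 + K·CL², (L/D)max occurs at CL* = √(CD0/K) and equals 1/(2√(K·CD0)).
(L/D)max = 1/(2√(0.0543 × 0.0316)) = 1/(2 × 0.04142) = 12.1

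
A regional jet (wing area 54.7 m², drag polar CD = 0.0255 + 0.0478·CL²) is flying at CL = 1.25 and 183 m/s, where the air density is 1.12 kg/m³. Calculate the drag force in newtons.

D = 1.03×10^5 N

CD = 0.0255 + 0.0478 × 1.25² = 0.1002
D = ½ρv²S·CD = ½ × 1.12 × 183² × 54.7 × 0.1002 = 1.03×10^5 N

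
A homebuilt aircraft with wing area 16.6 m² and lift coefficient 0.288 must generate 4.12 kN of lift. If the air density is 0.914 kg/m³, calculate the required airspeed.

L = ½ρv²S·CL ⇒ v = √(2L/(ρ·S·CL))
v = √(2 × 4120 / (0.914 × 16.6 × 0.288)) = √1886 = 43.4 m/s

v = 43.4 m/s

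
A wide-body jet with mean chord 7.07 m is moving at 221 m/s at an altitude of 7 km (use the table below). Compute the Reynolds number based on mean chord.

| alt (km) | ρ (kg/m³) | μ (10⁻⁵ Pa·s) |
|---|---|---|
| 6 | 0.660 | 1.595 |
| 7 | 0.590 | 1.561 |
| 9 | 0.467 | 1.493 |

Re = 5.91×10^7

At 7 km, from the table: ρ = 0.590 kg/m³, μ = 1.561×10⁻⁵ Pa·s.
Re = ρ·v·c/μ = 0.59 × 221 × 7.07 / (1.561×10⁻⁵) = 5.91×10^7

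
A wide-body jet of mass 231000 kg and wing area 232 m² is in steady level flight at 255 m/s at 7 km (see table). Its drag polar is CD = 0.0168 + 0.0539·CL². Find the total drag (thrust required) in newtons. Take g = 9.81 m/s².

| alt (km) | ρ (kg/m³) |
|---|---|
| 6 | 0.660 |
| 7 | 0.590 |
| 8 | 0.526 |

D = 1.37×10^5 N

At 7 km, from the table: ρ = 0.590 kg/m³.
Level flight ⇒ L = W = m·g = 231000 × 9.81 = 2.2661×10^6 N.
q = ½ρv² = ½ × 0.59 × 255² = 19180 Pa.
CL = W/(q·S) = 2.2661×10^6 / (19180 × 232) = 0.5092.
CD = 0.0168 + 0.0539 × 0.5092² = 0.03078.
D = q·S·CD = 19180 × 232 × 0.03078 = 1.37×10^5 N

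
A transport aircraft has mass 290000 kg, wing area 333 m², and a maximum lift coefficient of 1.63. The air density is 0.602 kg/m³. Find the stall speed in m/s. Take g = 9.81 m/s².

Weight W = mg = 290000 × 9.81 = 2.845×10^6 N.
From L = ½ρV²S·CL,max = W: V_stall = √(2W/(ρSCL,max)) = √(2·2.845×10^6/(0.602·333·1.63))
V_stall = √17410 = 132 m/s

V_stall = 132 m/s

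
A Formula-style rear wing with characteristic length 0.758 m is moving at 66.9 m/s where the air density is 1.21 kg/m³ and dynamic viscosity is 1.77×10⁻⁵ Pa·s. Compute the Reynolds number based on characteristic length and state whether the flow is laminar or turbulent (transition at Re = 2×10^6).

Re = 3.47×10^6 (turbulent)

Re = ρ·v·c/μ = 1.21 × 66.9 × 0.758 / (1.77×10⁻⁵) = 3.47×10^6
Since 3.47×10^6 > 2×10^6, the flow is turbulent.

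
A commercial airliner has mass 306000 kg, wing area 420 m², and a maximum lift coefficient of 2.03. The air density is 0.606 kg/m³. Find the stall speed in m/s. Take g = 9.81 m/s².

V_stall = 108 m/s

At stall, lift equals weight: L = W = m·g = 306000 × 9.81 = 3.002×10^6 N.
From L = ½ρV²S·CL,max = W: V_stall = √(2W/(ρSCL,max)) = √(2·3.002×10^6/(0.606·420·2.03))
V_stall = √11620 = 108 m/s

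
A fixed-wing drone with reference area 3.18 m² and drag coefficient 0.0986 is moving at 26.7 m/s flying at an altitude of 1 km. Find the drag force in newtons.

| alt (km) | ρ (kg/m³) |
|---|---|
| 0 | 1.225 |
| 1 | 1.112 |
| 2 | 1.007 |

At 1 km, from the table: ρ = 1.112 kg/m³.
D = ½ρv²S·CD = ½ × 1.112 × 26.7² × 3.18 × 0.0986 = 124 N

D = 124 N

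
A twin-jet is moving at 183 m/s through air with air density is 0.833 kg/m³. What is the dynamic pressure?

q = ½ρv² = ½ × 0.833 × 183² = 13900 Pa

q = 13900 Pa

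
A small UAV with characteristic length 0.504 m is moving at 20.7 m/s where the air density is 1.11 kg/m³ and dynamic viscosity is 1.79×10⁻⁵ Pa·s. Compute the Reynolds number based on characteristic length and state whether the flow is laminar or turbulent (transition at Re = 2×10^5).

Re = ρ·v·c/μ = 1.11 × 20.7 × 0.504 / (1.79×10⁻⁵) = 6.47×10^5
Since 6.47×10^5 > 2×10^5, the flow is turbulent.

Re = 6.47×10^5 (turbulent)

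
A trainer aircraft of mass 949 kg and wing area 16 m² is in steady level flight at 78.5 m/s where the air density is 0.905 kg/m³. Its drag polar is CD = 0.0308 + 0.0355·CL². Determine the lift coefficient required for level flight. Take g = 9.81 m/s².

CL = 0.209

In steady level flight, lift balances weight: W = mg = 949 × 9.81 = 9309.7 N.
Dynamic pressure q = 0.5 × 0.905 × 78.5² = 2788 Pa.
CL = 2W/(ρv²S) = 2×9309.7/(0.905×78.5²×16) = 0.2087.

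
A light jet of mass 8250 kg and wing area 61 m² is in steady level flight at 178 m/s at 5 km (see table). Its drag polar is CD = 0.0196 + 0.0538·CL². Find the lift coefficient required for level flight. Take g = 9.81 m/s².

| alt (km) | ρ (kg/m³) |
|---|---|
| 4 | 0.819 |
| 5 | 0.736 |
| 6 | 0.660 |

CL = 0.114

At 5 km, from the table: ρ = 0.736 kg/m³.
In steady level flight, lift balances weight: W = mg = 8250 × 9.81 = 80932 N.
Dynamic pressure q = 0.5 × 0.736 × 178² = 11660 Pa.
CL = W/(q·S) = 80932 / (11660 × 61) = 0.1138.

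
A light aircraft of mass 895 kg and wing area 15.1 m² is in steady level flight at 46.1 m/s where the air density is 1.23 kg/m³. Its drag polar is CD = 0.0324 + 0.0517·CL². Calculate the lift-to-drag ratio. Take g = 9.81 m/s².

L/D = 10.4

Level flight ⇒ L = W = m·g = 895 × 9.81 = 8780 N.
Dynamic pressure q = 0.5 × 1.23 × 46.1² = 1307 Pa.
Required CL = L/(qS) = 8780/(1307·15.1) = 0.4449.
CD = 0.0324 + 0.0517 × 0.4449² = 0.04263.
L/D = CL/CD = 0.4449 / 0.04263 = 10.4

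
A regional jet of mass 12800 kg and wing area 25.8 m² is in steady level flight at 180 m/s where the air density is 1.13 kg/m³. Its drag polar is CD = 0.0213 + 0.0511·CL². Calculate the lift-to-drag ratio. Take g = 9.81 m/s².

L/D = 10.7

In steady level flight, lift balances weight: W = mg = 12800 × 9.81 = 1.2557×10^5 N.
Dynamic pressure q = 0.5 × 1.13 × 180² = 18310 Pa.
CL = 2W/(ρv²S) = 2×1.2557×10^5/(1.13×180²×25.8) = 0.2659.
CD = 0.0213 + 0.0511 × 0.2659² = 0.02491.
L/D = CL/CD = 0.2659 / 0.02491 = 10.7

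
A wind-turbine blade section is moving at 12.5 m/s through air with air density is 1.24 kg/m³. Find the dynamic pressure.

q = 96.9 Pa

q = ½ρv² = ½ × 1.24 × 12.5² = 96.9 Pa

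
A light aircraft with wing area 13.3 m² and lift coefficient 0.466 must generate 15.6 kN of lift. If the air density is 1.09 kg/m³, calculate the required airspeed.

L = ½ρv²S·CL ⇒ v = √(2L/(ρ·S·CL))
v = √(2 × 15600 / (1.09 × 13.3 × 0.466)) = √4618 = 68 m/s

v = 68 m/s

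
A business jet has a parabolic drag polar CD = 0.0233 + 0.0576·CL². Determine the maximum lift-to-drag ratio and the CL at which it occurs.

For CD = CD0 + K·CL², (L/D)max occurs at CL* = √(CD0/K) and equals 1/(2√(K·CD0)).
(L/D)max = 1/(2√(0.0576 × 0.0233)) = 1/(2 × 0.03663) = 13.6
CL* = √(0.0233/0.0576) = 0.636

(L/D)max = 13.6, at CL = 0.636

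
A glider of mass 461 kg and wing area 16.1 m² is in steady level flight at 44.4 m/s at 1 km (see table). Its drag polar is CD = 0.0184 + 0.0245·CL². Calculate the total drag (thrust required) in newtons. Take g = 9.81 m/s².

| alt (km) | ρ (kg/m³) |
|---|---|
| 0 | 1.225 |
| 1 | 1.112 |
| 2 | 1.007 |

D = 353 N

At 1 km, from the table: ρ = 1.112 kg/m³.
Level flight ⇒ L = W = m·g = 461 × 9.81 = 4522.4 N.
Dynamic pressure q = 0.5 × 1.112 × 44.4² = 1096 Pa.
CL = W/(q·S) = 4522.4 / (1096 × 16.1) = 0.2563.
CD = 0.0184 + 0.0245 × 0.2563² = 0.02001.
D = q·S·CD = 1096 × 16.1 × 0.02001 = 353.1 N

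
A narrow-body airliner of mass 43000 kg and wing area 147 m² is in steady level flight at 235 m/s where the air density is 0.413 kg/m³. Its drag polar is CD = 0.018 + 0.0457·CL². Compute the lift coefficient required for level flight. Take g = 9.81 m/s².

CL = 0.252

In steady level flight, lift balances weight: W = mg = 43000 × 9.81 = 4.2183×10^5 N.
q = ½ρv² = ½ × 0.413 × 235² = 11400 Pa.
CL = 2W/(ρv²S) = 2×4.2183×10^5/(0.413×235²×147) = 0.2516.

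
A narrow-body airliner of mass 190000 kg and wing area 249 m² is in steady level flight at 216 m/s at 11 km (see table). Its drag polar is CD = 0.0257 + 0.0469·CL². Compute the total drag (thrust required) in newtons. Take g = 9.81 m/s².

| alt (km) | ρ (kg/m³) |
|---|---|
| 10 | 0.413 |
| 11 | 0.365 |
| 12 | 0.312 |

At 11 km, from the table: ρ = 0.365 kg/m³.
Weight W = mg = 190000 × 9.81 = 1.8639×10^6 N; in level flight L = W.
Dynamic pressure q = 0.5 × 0.365 × 216² = 8515 Pa.
CL = W/(q·S) = 1.8639×10^6 / (8515 × 249) = 0.8791.
CD = 0.0257 + 0.0469 × 0.8791² = 0.06195.
D = q·S·CD = 8515 × 249 × 0.06195 = 1.313×10^5 N

D = 1.31×10^5 N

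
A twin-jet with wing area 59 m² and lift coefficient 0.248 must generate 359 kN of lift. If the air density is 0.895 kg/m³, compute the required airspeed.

v = 234 m/s

L = ½ρv²S·CL ⇒ v = √(2L/(ρ·S·CL))
v = √(2 × 3.59×10^5 / (0.895 × 59 × 0.248)) = √54830 = 234 m/s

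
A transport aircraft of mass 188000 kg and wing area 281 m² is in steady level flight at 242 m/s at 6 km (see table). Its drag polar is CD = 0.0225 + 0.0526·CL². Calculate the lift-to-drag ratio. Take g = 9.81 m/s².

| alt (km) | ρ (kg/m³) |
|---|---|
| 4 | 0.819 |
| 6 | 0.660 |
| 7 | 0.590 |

At 6 km, from the table: ρ = 0.660 kg/m³.
In steady level flight, lift balances weight: W = mg = 188000 × 9.81 = 1.8443×10^6 N.
Dynamic pressure q = 0.5 × 0.66 × 242² = 19330 Pa.
Required CL = L/(qS) = 1.8443×10^6/(19330·281) = 0.3396.
CD = 0.0225 + 0.0526 × 0.3396² = 0.02857.
L/D = CL/CD = 0.3396 / 0.02857 = 11.9

L/D = 11.9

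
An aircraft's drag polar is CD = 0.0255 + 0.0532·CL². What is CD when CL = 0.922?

CD = 0.0707

CD = 0.0255 + 0.0532 × 0.922² = 0.0255 + 0.04522 = 0.0707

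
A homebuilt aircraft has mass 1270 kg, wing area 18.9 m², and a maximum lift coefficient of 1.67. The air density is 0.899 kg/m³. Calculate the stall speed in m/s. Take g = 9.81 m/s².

Stall occurs when L = W at CL,max. W = mg = 1270 × 9.81 = 12460 N.
V_stall = √(2W/(ρ·S·CL,max)) = √(2 × 12460 / (0.899 × 18.9 × 1.67))
V_stall = √878.1 = 29.6 m/s

V_stall = 29.6 m/s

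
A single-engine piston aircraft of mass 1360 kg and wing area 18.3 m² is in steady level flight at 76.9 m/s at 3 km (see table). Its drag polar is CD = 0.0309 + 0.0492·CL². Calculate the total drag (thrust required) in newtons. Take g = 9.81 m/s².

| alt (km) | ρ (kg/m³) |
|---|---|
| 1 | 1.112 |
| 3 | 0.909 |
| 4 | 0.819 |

D = 1700 N

At 3 km, from the table: ρ = 0.909 kg/m³.
Weight W = mg = 1360 × 9.81 = 13342 N; in level flight L = W.
q = ½ρv² = ½ × 0.909 × 76.9² = 2688 Pa.
Required CL = L/(qS) = 13342/(2688·18.3) = 0.2713.
CD = 0.0309 + 0.0492 × 0.2713² = 0.03452.
D = q·S·CD = 2688 × 18.3 × 0.03452 = 1698 N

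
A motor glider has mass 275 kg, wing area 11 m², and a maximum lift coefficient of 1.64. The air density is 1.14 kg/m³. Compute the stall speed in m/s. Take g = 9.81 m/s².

V_stall = 16.2 m/s

Weight W = mg = 275 × 9.81 = 2698 N.
From L = ½ρV²S·CL,max = W: V_stall = √(2W/(ρSCL,max)) = √(2·2698/(1.14·11·1.64))
V_stall = √262.4 = 16.2 m/s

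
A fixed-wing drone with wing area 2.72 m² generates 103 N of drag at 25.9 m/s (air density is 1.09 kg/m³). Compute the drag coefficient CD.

CD = 0.104

From D = ½ρv²S·CD, rearranging gives CD = 2D/(ρv²S).
CD = 2 × 103 / (1.09 × 25.9² × 2.72) = 0.104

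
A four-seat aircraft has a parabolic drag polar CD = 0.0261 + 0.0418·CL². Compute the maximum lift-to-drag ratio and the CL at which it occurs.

For CD = CD0 + K·CL², (L/D)max occurs at CL* = √(CD0/K) and equals 1/(2√(K·CD0)).
(L/D)max = 1/(2√(0.0418 × 0.0261)) = 1/(2 × 0.03303) = 15.1
CL* = √(0.0261/0.0418) = 0.79

(L/D)max = 15.1, at CL = 0.79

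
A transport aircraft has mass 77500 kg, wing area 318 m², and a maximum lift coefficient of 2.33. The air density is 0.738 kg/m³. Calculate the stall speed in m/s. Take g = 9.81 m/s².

Weight W = mg = 77500 × 9.81 = 7.603×10^5 N.
From L = ½ρV²S·CL,max = W: V_stall = √(2W/(ρSCL,max)) = √(2·7.603×10^5/(0.738·318·2.33))
V_stall = √2781 = 52.7 m/s

V_stall = 52.7 m/s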